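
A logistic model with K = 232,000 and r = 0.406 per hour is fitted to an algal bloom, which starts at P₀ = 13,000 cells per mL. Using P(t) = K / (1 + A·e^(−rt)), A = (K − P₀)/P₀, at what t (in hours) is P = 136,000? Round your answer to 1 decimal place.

t ≈ 7.8 hours

A = (232000 − 13000)/13000 = 16.84615
136000 = 232000/(1 + 16.84615·e^(−0.406t)) → 1 + 16.84615·e^(−0.406t) = 1.70588
e^(−0.406t) = 0.041902 → t = ln(23.86538)/0.406 = 3.17243/0.406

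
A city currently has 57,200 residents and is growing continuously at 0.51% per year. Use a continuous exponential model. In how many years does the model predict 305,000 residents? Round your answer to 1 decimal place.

305000 = 57200 · e^(0.0051·t)
t = ln(305000/57200) / 0.0051 = ln(5.33217) / 0.0051 = 1.67376 / 0.0051

t ≈ 328.2 years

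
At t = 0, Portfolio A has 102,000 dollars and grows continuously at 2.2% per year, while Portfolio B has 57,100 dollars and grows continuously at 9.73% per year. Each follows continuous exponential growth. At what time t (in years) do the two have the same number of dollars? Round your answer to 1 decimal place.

t ≈ 7.7 years

102000·e^(0.022t) = 57100·e^(0.0973t)
102000/57100 = e^((0.0973 − 0.022)t) → ln(1.78634) = 0.0753·t
t = 0.58017 / 0.0753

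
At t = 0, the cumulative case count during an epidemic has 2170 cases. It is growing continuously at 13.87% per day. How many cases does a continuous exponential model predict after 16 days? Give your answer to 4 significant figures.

≈ 19,960 cases

P(16) = 2170 · e^(0.1387·16) = 2170 · e^(2.2192)
= 2170 · 9.19997 ≈ 19963.93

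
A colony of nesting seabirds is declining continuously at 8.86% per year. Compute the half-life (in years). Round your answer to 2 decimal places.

half-life = ln(2) / |r| = 0.69315 / 0.0886

half-life ≈ 7.82 years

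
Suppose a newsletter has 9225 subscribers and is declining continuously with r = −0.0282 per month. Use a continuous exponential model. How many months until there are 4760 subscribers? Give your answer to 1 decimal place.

4760 = 9225 · e^(-0.0282·t)
t = ln(4760/9225) / -0.0282 = ln(0.51599) / -0.0282 = -0.66167 / -0.0282

t ≈ 23.5 months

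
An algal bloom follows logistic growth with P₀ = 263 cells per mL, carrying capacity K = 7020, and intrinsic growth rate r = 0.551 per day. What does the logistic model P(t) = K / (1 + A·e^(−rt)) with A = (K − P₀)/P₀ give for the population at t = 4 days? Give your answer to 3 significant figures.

A = (7020 − 263)/263 = 25.69202
P(4) = 7020 / (1 + 25.69202·e^(−0.551·4)) = 7020 / (1 + 25.69202·0.110361)
= 7020 / 3.83539 ≈ 1830.32

≈ 1,830 cells per mL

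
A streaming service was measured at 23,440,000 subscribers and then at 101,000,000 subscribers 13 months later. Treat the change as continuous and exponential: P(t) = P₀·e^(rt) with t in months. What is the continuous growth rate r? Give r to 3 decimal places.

101000000 = 23440000 · e^(r·13)
e^(13r) = 101000000/23440000 = 4.30887
r = ln(4.30887) / 13 = 1.46068 / 13

r ≈ 0.112 per month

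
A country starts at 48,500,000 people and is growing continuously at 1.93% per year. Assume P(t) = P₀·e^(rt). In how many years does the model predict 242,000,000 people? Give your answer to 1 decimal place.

t ≈ 83.3 years

242000000 = 48500000 · e^(0.0193·t)
t = ln(242000000/48500000) / 0.0193 = ln(4.98969) / 0.0193 = 1.60737 / 0.0193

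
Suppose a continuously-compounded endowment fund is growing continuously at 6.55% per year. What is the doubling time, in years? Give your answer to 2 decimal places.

doubling time ≈ 10.58 years

doubling time = ln(2) / |r| = 0.69315 / 0.0655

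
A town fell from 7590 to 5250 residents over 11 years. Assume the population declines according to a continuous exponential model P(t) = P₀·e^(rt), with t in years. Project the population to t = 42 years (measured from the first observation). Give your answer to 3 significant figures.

≈ 1,860 residents

r = ln(5250/7590) / 11 ≈ -0.033509 per year
P(42) = 7590 · e^(-0.033509·42) = 7590 · 0.24478 ≈ 1857.88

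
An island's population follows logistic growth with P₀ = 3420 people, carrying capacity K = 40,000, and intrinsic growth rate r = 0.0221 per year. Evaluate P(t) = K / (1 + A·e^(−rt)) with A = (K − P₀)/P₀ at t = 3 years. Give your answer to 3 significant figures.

A = (40000 − 3420)/3420 = 10.69591
P(3) = 40000 / (1 + 10.69591·e^(−0.0221·3)) = 40000 / (1 + 10.69591·0.93585)
= 40000 / 11.00976 ≈ 3633.14

≈ 3,630 people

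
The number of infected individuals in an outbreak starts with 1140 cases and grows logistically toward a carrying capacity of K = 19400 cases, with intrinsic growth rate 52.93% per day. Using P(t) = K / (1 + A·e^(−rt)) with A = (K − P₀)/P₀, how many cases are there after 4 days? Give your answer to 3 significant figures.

≈ 6,630 cases

A = (19400 − 1140)/1140 = 16.01754
P(4) = 19400 / (1 + 16.01754·e^(−0.5293·4)) = 19400 / (1 + 16.01754·0.120368)
= 19400 / 2.928 ≈ 6625.68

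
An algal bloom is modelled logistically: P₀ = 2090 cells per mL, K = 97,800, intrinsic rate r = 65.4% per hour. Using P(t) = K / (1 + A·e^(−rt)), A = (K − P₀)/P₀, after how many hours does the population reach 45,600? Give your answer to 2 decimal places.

A = (97800 − 2090)/2090 = 45.79426
45600 = 97800/(1 + 45.79426·e^(−0.654t)) → 1 + 45.79426·e^(−0.654t) = 2.14474
e^(−0.654t) = 0.024997 → t = ln(40.00418)/0.654 = 3.68898/0.654

t ≈ 5.64 hours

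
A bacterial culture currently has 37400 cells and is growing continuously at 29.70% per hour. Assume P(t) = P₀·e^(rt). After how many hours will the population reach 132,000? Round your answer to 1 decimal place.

132000 = 37400 · e^(0.297·t)
t = ln(132000/37400) / 0.297 = ln(3.52941) / 0.297 = 1.26113 / 0.297

t ≈ 4.2 hours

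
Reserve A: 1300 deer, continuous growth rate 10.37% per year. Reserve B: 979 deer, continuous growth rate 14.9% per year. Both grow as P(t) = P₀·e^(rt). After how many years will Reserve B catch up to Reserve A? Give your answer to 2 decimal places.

t ≈ 6.26 years

1300·e^(0.1037t) = 979·e^(0.149t)
1300/979 = e^((0.149 − 0.1037)t) → ln(1.32789) = 0.0453·t
t = 0.28359 / 0.0453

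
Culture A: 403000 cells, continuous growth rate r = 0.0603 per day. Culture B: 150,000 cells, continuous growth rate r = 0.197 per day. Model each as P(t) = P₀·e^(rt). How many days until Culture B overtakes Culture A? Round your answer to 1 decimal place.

403000·e^(0.0603t) = 150000·e^(0.197t)
403000/150000 = e^((0.197 − 0.0603)t) → ln(2.68667) = 0.1367·t
t = 0.9883 / 0.1367

t ≈ 7.2 days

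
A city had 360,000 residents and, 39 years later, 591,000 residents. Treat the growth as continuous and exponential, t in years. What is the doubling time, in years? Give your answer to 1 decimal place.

r = ln(591000/360000) / 39 = ln(1.64167) / 39 ≈ 0.012711 per year
doubling time = ln 2 / |r| = 0.69315 / 0.012711

doubling time ≈ 54.5 years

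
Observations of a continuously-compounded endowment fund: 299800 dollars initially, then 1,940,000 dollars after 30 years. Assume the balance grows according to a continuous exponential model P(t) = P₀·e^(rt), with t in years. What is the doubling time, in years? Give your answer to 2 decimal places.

r = ln(1940000/299800) / 30 = ln(6.47098) / 30 ≈ 0.062244 per year
doubling time = ln 2 / |r| = 0.69315 / 0.062244

doubling time ≈ 11.14 years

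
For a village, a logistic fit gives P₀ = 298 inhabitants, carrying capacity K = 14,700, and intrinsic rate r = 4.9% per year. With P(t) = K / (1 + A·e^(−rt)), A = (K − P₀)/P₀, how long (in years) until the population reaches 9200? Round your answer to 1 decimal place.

A = (14700 − 298)/298 = 48.32886
9200 = 14700/(1 + 48.32886·e^(−0.049t)) → 1 + 48.32886·e^(−0.049t) = 1.59783
e^(−0.049t) = 0.01237 → t = ln(80.841)/0.049 = 4.39248/0.049

t ≈ 89.6 years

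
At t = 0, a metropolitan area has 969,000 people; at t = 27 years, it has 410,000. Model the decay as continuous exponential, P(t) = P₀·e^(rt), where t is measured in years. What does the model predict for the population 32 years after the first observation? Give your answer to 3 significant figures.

≈ 350,000 people

r = ln(410000/969000) / 27 ≈ -0.031856 per year
P(32) = 969000 · e^(-0.031856·32) = 969000 · 0.36082 ≈ 349630.89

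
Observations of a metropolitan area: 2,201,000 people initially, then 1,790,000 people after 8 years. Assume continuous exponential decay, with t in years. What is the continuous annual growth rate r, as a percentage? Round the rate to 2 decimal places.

1790000 = 2201000 · e^(r·8)
e^(8r) = 1790000/2201000 = 0.81327
r = ln(0.81327) / 8 = -0.2067 / 8

r ≈ -2.58% per year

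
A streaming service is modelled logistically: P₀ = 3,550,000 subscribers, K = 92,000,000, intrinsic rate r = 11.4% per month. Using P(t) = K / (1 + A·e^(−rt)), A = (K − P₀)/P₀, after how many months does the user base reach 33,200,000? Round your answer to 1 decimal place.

A = (92000000 − 3550000)/3550000 = 24.91549
33200000 = 92000000/(1 + 24.91549·e^(−0.114t)) → 1 + 24.91549·e^(−0.114t) = 2.77108
e^(−0.114t) = 0.071084 → t = ln(14.06793)/0.114 = 2.6439/0.114

t ≈ 23.2 months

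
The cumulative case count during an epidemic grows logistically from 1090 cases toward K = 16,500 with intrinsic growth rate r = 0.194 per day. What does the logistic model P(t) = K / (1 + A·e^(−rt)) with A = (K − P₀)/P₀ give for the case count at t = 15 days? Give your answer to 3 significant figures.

A = (16500 − 1090)/1090 = 14.13761
P(15) = 16500 / (1 + 14.13761·e^(−0.194·15)) = 16500 / (1 + 14.13761·0.054476)
= 16500 / 1.77016 ≈ 9321.21

≈ 9,320 cases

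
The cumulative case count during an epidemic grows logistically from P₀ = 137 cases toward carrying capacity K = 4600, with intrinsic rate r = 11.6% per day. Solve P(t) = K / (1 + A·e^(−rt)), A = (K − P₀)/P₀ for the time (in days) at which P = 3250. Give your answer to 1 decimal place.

t ≈ 37.6 days

A = (4600 − 137)/137 = 32.57664
3250 = 4600/(1 + 32.57664·e^(−0.116t)) → 1 + 32.57664·e^(−0.116t) = 1.41538
e^(−0.116t) = 0.012751 → t = ln(78.42525)/0.116 = 4.36215/0.116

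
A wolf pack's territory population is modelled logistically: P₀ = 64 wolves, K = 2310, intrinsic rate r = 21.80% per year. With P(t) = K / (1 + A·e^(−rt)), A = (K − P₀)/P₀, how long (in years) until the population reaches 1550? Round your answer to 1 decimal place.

t ≈ 19.6 years

A = (2310 − 64)/64 = 35.09375
1550 = 2310/(1 + 35.09375·e^(−0.218t)) → 1 + 35.09375·e^(−0.218t) = 1.49032
e^(−0.218t) = 0.013972 → t = ln(71.57278)/0.218 = 4.27071/0.218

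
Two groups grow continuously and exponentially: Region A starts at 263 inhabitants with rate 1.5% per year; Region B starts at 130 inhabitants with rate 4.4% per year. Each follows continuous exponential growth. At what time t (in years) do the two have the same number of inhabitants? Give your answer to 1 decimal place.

263·e^(0.015t) = 130·e^(0.044t)
263/130 = e^((0.044 − 0.015)t) → ln(2.02308) = 0.029·t
t = 0.70462 / 0.029

t ≈ 24.3 years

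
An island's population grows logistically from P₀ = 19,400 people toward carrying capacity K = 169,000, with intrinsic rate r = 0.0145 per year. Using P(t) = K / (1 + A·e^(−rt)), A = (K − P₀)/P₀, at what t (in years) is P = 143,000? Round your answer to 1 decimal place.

A = (169000 − 19400)/19400 = 7.71134
143000 = 169000/(1 + 7.71134·e^(−0.0145t)) → 1 + 7.71134·e^(−0.0145t) = 1.18182
e^(−0.0145t) = 0.023578 → t = ln(42.41237)/0.0145 = 3.74744/0.0145

t ≈ 258.4 years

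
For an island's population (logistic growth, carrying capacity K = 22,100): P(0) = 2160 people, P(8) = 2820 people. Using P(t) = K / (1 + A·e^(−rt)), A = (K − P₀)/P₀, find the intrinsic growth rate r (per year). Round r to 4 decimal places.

A = (22100 − 2160)/2160 = 9.23148
2820 = 22100/(1 + 9.23148·e^(−r·8)) → e^(−8r) = (7.83688 − 1)/9.23148 = 0.740605
r = −ln(0.740605)/8 = 0.30029/8

r ≈ 0.0375 per year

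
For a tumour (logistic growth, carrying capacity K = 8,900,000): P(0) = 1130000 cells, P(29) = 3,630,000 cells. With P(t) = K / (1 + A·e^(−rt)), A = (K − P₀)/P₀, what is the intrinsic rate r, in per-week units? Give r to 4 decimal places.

r ≈ 0.0536 per week

A = (8900000 − 1130000)/1130000 = 6.87611
3630000 = 8900000/(1 + 6.87611·e^(−r·29)) → e^(−29r) = (2.45179 − 1)/6.87611 = 0.211136
r = −ln(0.211136)/29 = 1.55525/29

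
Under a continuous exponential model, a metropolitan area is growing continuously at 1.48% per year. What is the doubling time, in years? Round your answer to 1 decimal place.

doubling time = ln(2) / |r| = 0.69315 / 0.0148

doubling time ≈ 46.8 years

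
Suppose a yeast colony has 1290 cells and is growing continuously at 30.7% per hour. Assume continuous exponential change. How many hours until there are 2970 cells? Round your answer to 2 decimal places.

2970 = 1290 · e^(0.307·t)
t = ln(2970/1290) / 0.307 = ln(2.30233) / 0.307 = 0.83392 / 0.307

t ≈ 2.72 hours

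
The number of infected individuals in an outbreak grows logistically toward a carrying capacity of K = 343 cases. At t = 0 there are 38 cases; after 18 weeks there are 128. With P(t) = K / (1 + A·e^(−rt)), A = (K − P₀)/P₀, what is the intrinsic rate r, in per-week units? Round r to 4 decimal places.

r ≈ 0.0869 per week

A = (343 − 38)/38 = 8.02632
128 = 343/(1 + 8.02632·e^(−r·18)) → e^(−18r) = (2.67969 − 1)/8.02632 = 0.209273
r = −ln(0.209273)/18 = 1.56412/18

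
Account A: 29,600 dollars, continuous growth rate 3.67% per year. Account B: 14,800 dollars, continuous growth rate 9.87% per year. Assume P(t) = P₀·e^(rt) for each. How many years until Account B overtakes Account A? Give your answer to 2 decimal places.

t ≈ 11.18 years

29600·e^(0.0367t) = 14800·e^(0.0987t)
29600/14800 = e^((0.0987 − 0.0367)t) → ln(2) = 0.062·t
t = 0.69315 / 0.062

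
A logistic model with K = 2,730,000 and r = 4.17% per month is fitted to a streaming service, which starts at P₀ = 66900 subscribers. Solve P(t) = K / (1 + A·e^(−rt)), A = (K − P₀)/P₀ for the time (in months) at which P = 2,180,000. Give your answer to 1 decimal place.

t ≈ 121.4 months

A = (2730000 − 66900)/66900 = 39.80717
2180000 = 2730000/(1 + 39.80717·e^(−0.0417t)) → 1 + 39.80717·e^(−0.0417t) = 1.25229
e^(−0.0417t) = 0.006338 → t = ln(157.78117)/0.0417 = 5.06121/0.0417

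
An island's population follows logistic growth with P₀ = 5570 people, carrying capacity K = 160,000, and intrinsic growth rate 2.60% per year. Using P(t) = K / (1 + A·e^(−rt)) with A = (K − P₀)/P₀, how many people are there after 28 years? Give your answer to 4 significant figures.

≈ 11,120 people

A = (160000 − 5570)/5570 = 27.72531
P(28) = 160000 / (1 + 27.72531·e^(−0.026·28)) = 160000 / (1 + 27.72531·0.482874)
= 160000 / 14.38783 ≈ 11120.51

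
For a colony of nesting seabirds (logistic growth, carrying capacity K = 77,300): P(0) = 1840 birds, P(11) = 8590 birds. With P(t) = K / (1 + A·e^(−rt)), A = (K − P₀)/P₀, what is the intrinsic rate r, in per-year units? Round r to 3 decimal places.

r ≈ 0.149 per year

A = (77300 − 1840)/1840 = 41.01087
8590 = 77300/(1 + 41.01087·e^(−r·11)) → e^(−11r) = (8.99884 − 1)/41.01087 = 0.195042
r = −ln(0.195042)/11 = 1.63454/11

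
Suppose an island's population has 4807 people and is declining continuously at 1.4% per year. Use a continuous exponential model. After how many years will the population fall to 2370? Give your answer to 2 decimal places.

2370 = 4807 · e^(-0.014·t)
t = ln(2370/4807) / -0.014 = ln(0.49303) / -0.014 = -0.70718 / -0.014

t ≈ 50.51 years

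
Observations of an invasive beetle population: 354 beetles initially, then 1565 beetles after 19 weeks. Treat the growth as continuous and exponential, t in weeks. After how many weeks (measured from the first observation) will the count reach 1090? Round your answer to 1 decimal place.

r = ln(1565/354) / 19 ≈ 0.078229 per week
t = ln(1090/354) / r = 1.12464 / 0.078229 ≈ 14.376

t ≈ 14.4 weeks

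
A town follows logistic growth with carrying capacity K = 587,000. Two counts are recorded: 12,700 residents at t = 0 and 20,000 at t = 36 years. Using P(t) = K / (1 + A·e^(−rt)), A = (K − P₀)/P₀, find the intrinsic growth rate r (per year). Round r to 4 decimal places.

A = (587000 − 12700)/12700 = 45.22047
20000 = 587000/(1 + 45.22047·e^(−r·36)) → e^(−36r) = (29.35 − 1)/45.22047 = 0.626928
r = −ln(0.626928)/36 = 0.46692/36

r ≈ 0.0130 per year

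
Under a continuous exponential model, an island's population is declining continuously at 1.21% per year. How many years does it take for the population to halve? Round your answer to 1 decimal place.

half-life ≈ 57.3 years

half-life = ln(2) / |r| = 0.69315 / 0.0121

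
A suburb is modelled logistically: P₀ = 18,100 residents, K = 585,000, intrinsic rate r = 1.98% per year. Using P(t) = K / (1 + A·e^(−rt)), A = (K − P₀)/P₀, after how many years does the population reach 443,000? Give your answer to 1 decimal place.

A = (585000 − 18100)/18100 = 31.32044
443000 = 585000/(1 + 31.32044·e^(−0.0198t)) → 1 + 31.32044·e^(−0.0198t) = 1.32054
e^(−0.0198t) = 0.010234 → t = ln(97.71096)/0.0198 = 4.58201/0.0198

t ≈ 231.4 years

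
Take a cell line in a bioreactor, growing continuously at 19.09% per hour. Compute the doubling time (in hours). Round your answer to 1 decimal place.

doubling time ≈ 3.6 hours

doubling time = ln(2) / |r| = 0.69315 / 0.1909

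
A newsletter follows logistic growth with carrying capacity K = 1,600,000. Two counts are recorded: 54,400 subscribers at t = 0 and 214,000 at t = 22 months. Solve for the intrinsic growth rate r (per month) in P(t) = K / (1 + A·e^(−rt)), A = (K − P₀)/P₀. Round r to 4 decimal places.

A = (1600000 − 54400)/54400 = 28.41176
214000 = 1600000/(1 + 28.41176·e^(−r·22)) → e^(−22r) = (7.47664 − 1)/28.41176 = 0.227956
r = −ln(0.227956)/22 = 1.4786/22

r ≈ 0.0672 per month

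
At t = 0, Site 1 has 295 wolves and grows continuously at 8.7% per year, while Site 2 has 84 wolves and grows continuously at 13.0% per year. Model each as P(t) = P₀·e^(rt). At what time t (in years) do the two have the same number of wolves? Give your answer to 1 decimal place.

t ≈ 29.2 years

295·e^(0.087t) = 84·e^(0.13t)
295/84 = e^((0.13 − 0.087)t) → ln(3.5119) = 0.043·t
t = 1.25616 / 0.043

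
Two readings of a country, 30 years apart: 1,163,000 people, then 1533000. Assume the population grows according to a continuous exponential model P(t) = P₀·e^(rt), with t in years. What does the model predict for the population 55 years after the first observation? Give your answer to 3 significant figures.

r = ln(1533000/1163000) / 30 ≈ 0.009207 per year
P(55) = 1163000 · e^(0.009207·55) = 1163000 · 1.65932 ≈ 1929793.57

≈ 1,930,000 people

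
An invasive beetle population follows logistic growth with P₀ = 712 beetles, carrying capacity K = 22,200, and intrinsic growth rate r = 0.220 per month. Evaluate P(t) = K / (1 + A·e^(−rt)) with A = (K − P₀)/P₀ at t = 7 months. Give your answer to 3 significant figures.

≈ 2,970 beetles

A = (22200 − 712)/712 = 30.17978
P(7) = 22200 / (1 + 30.17978·e^(−0.22·7)) = 22200 / (1 + 30.17978·0.214381)
= 22200 / 7.46997 ≈ 2971.9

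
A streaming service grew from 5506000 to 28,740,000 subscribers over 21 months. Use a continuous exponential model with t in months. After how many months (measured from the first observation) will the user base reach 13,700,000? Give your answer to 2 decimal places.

r = ln(28740000/5506000) / 21 ≈ 0.078688 per month
t = ln(13700000/5506000) / r = 0.91156 / 0.078688 ≈ 11.584

t ≈ 11.58 months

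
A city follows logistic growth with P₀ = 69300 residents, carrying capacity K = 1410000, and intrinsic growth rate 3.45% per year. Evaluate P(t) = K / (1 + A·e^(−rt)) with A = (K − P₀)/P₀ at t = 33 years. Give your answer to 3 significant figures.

A = (1410000 − 69300)/69300 = 19.34632
P(33) = 1410000 / (1 + 19.34632·e^(−0.0345·33)) = 1410000 / (1 + 19.34632·0.320299)
= 1410000 / 7.19661 ≈ 195925.6

≈ 196,000 residents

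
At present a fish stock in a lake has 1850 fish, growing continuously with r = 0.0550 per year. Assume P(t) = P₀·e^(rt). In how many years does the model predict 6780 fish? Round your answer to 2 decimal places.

t ≈ 23.61 years

6780 = 1850 · e^(0.055·t)
t = ln(6780/1850) / 0.055 = ln(3.66486) / 0.055 = 1.29879 / 0.055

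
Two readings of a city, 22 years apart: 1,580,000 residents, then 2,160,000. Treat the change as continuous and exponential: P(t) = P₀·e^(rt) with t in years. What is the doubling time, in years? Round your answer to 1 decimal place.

doubling time ≈ 48.8 years

r = ln(2160000/1580000) / 22 = ln(1.36709) / 22 ≈ 0.014213 per year
doubling time = ln 2 / |r| = 0.69315 / 0.014213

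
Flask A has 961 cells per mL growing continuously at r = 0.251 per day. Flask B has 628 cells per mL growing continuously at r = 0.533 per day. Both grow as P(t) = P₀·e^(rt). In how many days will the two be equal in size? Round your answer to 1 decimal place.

t ≈ 1.5 days

961·e^(0.251t) = 628·e^(0.533t)
961/628 = e^((0.533 − 0.251)t) → ln(1.53025) = 0.282·t
t = 0.42543 / 0.282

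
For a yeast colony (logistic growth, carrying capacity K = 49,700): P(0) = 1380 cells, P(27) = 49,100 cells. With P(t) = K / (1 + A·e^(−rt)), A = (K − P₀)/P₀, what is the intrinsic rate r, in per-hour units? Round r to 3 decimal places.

r ≈ 0.295 per hour

A = (49700 − 1380)/1380 = 35.01449
49100 = 49700/(1 + 35.01449·e^(−r·27)) → e^(−27r) = (1.01222 − 1)/35.01449 = 0.000349
r = −ln(0.000349)/27 = 7.96045/27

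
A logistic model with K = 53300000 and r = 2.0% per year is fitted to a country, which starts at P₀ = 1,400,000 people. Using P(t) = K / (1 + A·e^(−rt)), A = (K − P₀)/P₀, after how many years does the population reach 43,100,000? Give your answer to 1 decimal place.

A = (53300000 − 1400000)/1400000 = 37.07143
43100000 = 53300000/(1 + 37.07143·e^(−0.02t)) → 1 + 37.07143·e^(−0.02t) = 1.23666
e^(−0.02t) = 0.006384 → t = ln(156.64496)/0.02 = 5.05398/0.02

t ≈ 252.7 years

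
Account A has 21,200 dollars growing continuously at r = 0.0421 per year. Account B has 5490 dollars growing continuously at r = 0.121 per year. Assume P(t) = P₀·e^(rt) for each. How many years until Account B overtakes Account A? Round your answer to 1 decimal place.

t ≈ 17.1 years

21200·e^(0.0421t) = 5490·e^(0.121t)
21200/5490 = e^((0.121 − 0.0421)t) → ln(3.86157) = 0.0789·t
t = 1.35107 / 0.0789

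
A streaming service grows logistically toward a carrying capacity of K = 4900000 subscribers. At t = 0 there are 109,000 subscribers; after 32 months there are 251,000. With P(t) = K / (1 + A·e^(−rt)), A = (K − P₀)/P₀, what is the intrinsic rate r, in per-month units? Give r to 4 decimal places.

A = (4900000 − 109000)/109000 = 43.95413
251000 = 4900000/(1 + 43.95413·e^(−r·32)) → e^(−32r) = (19.52191 − 1)/43.95413 = 0.421392
r = −ln(0.421392)/32 = 0.86419/32

r ≈ 0.0270 per month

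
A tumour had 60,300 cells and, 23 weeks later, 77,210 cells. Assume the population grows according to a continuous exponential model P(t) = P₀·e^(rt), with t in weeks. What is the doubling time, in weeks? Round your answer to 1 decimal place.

r = ln(77210/60300) / 23 = ln(1.28043) / 23 ≈ 0.010748 per week
doubling time = ln 2 / |r| = 0.69315 / 0.010748

doubling time ≈ 64.5 weeks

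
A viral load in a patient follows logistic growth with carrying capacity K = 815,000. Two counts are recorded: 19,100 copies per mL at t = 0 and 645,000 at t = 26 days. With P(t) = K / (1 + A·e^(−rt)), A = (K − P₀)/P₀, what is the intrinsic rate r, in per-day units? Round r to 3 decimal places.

A = (815000 − 19100)/19100 = 41.67016
645000 = 815000/(1 + 41.67016·e^(−r·26)) → e^(−26r) = (1.26357 − 1)/41.67016 = 0.006325
r = −ln(0.006325)/26 = 5.06324/26

r ≈ 0.195 per day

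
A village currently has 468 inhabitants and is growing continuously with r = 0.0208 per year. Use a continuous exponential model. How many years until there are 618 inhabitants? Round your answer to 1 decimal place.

t ≈ 13.4 years

618 = 468 · e^(0.0208·t)
t = ln(618/468) / 0.0208 = ln(1.32051) / 0.0208 = 0.27802 / 0.0208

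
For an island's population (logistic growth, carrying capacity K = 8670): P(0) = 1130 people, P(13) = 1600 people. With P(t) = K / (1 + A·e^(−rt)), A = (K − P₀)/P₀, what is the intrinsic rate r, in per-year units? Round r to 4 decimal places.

r ≈ 0.0317 per year

A = (8670 − 1130)/1130 = 6.67257
1600 = 8670/(1 + 6.67257·e^(−r·13)) → e^(−13r) = (5.41875 − 1)/6.67257 = 0.662226
r = −ln(0.662226)/13 = 0.41215/13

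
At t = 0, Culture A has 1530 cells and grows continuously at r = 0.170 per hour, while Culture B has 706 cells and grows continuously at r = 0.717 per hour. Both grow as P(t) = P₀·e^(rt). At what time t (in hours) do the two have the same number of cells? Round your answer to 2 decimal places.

t ≈ 1.41 hours

1530·e^(0.17t) = 706·e^(0.717t)
1530/706 = e^((0.717 − 0.17)t) → ln(2.16714) = 0.547·t
t = 0.77341 / 0.547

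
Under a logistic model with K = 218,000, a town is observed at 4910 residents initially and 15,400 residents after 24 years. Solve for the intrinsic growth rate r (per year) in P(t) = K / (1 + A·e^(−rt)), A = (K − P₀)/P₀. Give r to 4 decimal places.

A = (218000 − 4910)/4910 = 43.39919
15400 = 218000/(1 + 43.39919·e^(−r·24)) → e^(−24r) = (14.15584 − 1)/43.39919 = 0.303136
r = −ln(0.303136)/24 = 1.19357/24

r ≈ 0.0497 per year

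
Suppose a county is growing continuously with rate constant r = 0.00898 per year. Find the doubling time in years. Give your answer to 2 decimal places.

doubling time = ln(2) / |r| = 0.69315 / 0.00898

doubling time ≈ 77.19 years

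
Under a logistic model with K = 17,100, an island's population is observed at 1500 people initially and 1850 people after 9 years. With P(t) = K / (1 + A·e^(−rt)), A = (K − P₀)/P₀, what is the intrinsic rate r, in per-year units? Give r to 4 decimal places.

A = (17100 − 1500)/1500 = 10.4
1850 = 17100/(1 + 10.4·e^(−r·9)) → e^(−9r) = (9.24324 − 1)/10.4 = 0.79262
r = −ln(0.79262)/9 = 0.23241/9

r ≈ 0.0258 per year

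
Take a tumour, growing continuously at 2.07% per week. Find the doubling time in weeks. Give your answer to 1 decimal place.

doubling time ≈ 33.5 weeks

doubling time = ln(2) / |r| = 0.69315 / 0.0207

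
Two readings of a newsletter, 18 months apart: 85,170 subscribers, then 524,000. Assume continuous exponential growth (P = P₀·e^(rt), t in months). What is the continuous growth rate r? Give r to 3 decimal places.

r ≈ 0.101 per month

524000 = 85170 · e^(r·18)
e^(18r) = 524000/85170 = 6.1524
r = ln(6.1524) / 18 = 1.81684 / 18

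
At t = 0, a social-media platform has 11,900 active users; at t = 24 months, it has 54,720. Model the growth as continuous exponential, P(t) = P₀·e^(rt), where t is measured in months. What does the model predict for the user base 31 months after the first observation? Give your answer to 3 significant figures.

r = ln(54720/11900) / 24 ≈ 0.06357 per month
P(31) = 11900 · e^(0.06357·31) = 11900 · 7.17558 ≈ 85389.44

≈ 85,400 active users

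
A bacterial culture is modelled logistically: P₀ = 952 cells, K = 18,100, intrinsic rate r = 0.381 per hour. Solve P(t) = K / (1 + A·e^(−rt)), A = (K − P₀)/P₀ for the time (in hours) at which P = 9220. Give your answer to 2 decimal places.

A = (18100 − 952)/952 = 18.01261
9220 = 18100/(1 + 18.01261·e^(−0.381t)) → 1 + 18.01261·e^(−0.381t) = 1.96312
e^(−0.381t) = 0.053469 → t = ln(18.70228)/0.381 = 2.92865/0.381

t ≈ 7.69 hours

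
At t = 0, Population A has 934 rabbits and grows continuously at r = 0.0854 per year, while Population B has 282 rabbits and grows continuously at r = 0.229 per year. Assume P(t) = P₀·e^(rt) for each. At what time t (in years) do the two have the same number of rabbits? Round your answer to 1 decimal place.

t ≈ 8.3 years

934·e^(0.0854t) = 282·e^(0.229t)
934/282 = e^((0.229 − 0.0854)t) → ln(3.31206) = 0.1436·t
t = 1.19757 / 0.1436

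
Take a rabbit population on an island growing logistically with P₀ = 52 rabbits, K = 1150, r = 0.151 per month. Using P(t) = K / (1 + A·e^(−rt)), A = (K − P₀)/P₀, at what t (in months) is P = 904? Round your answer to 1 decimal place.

t ≈ 28.8 months

A = (1150 − 52)/52 = 21.11538
904 = 1150/(1 + 21.11538·e^(−0.151t)) → 1 + 21.11538·e^(−0.151t) = 1.27212
e^(−0.151t) = 0.012887 → t = ln(77.59475)/0.151 = 4.3515/0.151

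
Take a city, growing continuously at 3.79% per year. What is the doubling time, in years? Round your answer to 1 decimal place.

doubling time ≈ 18.3 years

doubling time = ln(2) / |r| = 0.69315 / 0.0379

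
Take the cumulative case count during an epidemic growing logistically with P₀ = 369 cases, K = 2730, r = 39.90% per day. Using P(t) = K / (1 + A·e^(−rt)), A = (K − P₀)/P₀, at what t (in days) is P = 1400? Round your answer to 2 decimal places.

A = (2730 − 369)/369 = 6.39837
1400 = 2730/(1 + 6.39837·e^(−0.399t)) → 1 + 6.39837·e^(−0.399t) = 1.95
e^(−0.399t) = 0.148475 → t = ln(6.73513)/0.399 = 1.90734/0.399

t ≈ 4.78 days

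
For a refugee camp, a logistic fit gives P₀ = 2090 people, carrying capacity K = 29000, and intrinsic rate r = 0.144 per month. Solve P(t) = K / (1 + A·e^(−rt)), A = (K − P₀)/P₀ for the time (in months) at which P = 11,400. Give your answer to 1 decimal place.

A = (29000 − 2090)/2090 = 12.8756
11400 = 29000/(1 + 12.8756·e^(−0.144t)) → 1 + 12.8756·e^(−0.144t) = 2.54386
e^(−0.144t) = 0.119906 → t = ln(8.33988)/0.144 = 2.12105/0.144

t ≈ 14.7 months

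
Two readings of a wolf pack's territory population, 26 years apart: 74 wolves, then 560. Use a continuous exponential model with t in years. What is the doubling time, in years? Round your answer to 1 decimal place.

doubling time ≈ 8.9 years

r = ln(560/74) / 26 = ln(7.56757) / 26 ≈ 0.077841 per year
doubling time = ln 2 / |r| = 0.69315 / 0.077841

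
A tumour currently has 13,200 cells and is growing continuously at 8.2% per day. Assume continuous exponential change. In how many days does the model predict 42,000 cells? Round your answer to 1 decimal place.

42000 = 13200 · e^(0.082·t)
t = ln(42000/13200) / 0.082 = ln(3.18182) / 0.082 = 1.15745 / 0.082

t ≈ 14.1 days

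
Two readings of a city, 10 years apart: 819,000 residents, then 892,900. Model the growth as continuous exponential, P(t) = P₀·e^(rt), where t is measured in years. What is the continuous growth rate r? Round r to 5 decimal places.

r ≈ 0.00864 per year

892900 = 819000 · e^(r·10)
e^(10r) = 892900/819000 = 1.09023
r = ln(1.09023) / 10 = 0.08639 / 10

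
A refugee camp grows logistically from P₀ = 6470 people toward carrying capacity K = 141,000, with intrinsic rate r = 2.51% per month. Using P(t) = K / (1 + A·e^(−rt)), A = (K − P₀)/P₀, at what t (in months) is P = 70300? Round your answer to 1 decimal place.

A = (141000 − 6470)/6470 = 20.79289
70300 = 141000/(1 + 20.79289·e^(−0.0251t)) → 1 + 20.79289·e^(−0.0251t) = 2.00569
e^(−0.0251t) = 0.048367 → t = ln(20.67525)/0.0251 = 3.02894/0.0251

t ≈ 120.7 months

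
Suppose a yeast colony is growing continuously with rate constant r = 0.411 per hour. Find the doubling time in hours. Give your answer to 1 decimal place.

doubling time = ln(2) / |r| = 0.69315 / 0.411

doubling time ≈ 1.7 hours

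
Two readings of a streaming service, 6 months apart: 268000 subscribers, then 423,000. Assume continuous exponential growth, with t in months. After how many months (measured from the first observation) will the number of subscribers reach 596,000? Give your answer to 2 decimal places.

r = ln(423000/268000) / 6 ≈ 0.076064 per month
t = ln(596000/268000) / r = 0.79925 / 0.076064 ≈ 10.508

t ≈ 10.51 months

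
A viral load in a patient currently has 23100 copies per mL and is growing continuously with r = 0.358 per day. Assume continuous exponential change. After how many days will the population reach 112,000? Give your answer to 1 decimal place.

t ≈ 4.4 days

112000 = 23100 · e^(0.358·t)
t = ln(112000/23100) / 0.358 = ln(4.84848) / 0.358 = 1.57867 / 0.358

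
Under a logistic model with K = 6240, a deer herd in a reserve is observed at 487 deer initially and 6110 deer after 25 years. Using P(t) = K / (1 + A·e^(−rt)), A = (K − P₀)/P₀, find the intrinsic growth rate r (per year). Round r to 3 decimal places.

r ≈ 0.253 per year

A = (6240 − 487)/487 = 11.81314
6110 = 6240/(1 + 11.81314·e^(−r·25)) → e^(−25r) = (1.02128 − 1)/11.81314 = 0.001801
r = −ln(0.001801)/25 = 6.31936/25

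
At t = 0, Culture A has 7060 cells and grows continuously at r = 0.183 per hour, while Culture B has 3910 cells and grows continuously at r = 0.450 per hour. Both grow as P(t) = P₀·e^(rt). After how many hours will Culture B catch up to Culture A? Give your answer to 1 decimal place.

7060·e^(0.183t) = 3910·e^(0.45t)
7060/3910 = e^((0.45 − 0.183)t) → ln(1.80563) = 0.267·t
t = 0.59091 / 0.267

t ≈ 2.2 hours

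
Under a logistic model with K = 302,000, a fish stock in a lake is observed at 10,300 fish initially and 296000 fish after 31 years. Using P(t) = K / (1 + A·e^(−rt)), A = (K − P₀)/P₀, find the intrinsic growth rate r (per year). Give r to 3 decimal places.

A = (302000 − 10300)/10300 = 28.32039
296000 = 302000/(1 + 28.32039·e^(−r·31)) → e^(−31r) = (1.02027 − 1)/28.32039 = 0.000716
r = −ln(0.000716)/31 = 7.24218/31

r ≈ 0.234 per year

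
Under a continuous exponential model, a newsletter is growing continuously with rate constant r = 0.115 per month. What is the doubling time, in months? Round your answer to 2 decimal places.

doubling time ≈ 6.03 months

doubling time = ln(2) / |r| = 0.69315 / 0.115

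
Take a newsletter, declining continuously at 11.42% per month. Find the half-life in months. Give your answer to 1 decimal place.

half-life = ln(2) / |r| = 0.69315 / 0.1142

half-life ≈ 6.1 months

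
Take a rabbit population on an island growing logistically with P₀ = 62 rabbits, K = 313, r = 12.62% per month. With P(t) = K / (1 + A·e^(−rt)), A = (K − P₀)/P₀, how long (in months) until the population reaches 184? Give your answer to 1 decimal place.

A = (313 − 62)/62 = 4.04839
184 = 313/(1 + 4.04839·e^(−0.1262t)) → 1 + 4.04839·e^(−0.1262t) = 1.70109
e^(−0.1262t) = 0.173177 → t = ln(5.77444)/0.1262 = 1.75344/0.1262

t ≈ 13.9 months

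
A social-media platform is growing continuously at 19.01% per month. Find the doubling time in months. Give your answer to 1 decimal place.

doubling time = ln(2) / |r| = 0.69315 / 0.1901

doubling time ≈ 3.6 months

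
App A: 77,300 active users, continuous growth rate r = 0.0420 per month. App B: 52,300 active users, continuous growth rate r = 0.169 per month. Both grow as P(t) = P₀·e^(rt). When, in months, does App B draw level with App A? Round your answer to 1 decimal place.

77300·e^(0.042t) = 52300·e^(0.169t)
77300/52300 = e^((0.169 − 0.042)t) → ln(1.47801) = 0.127·t
t = 0.3907 / 0.127

t ≈ 3.1 months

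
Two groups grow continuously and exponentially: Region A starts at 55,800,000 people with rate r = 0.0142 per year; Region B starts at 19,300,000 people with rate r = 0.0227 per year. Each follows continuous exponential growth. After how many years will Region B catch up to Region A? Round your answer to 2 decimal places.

t ≈ 124.90 years

55800000·e^(0.0142t) = 19300000·e^(0.0227t)
55800000/19300000 = e^((0.0227 − 0.0142)t) → ln(2.89119) = 0.0085·t
t = 1.06167 / 0.0085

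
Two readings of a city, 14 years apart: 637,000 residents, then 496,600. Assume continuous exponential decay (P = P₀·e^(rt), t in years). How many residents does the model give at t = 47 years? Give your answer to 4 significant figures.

r = ln(496600/637000) / 14 ≈ -0.017785 per year
P(47) = 637000 · e^(-0.017785·47) = 637000 · 0.43349 ≈ 276135.63

≈ 276,100 residents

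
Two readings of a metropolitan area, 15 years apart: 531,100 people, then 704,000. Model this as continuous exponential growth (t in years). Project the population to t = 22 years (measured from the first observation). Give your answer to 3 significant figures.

r = ln(704000/531100) / 15 ≈ 0.018789 per year
P(22) = 531100 · e^(0.018789·22) = 531100 · 1.51187 ≈ 802954.54

≈ 803,000 people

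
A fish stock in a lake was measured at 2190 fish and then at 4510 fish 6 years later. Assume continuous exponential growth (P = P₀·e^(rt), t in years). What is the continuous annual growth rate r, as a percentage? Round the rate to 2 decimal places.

r ≈ 12.04% per year

4510 = 2190 · e^(r·6)
e^(6r) = 4510/2190 = 2.05936
r = ln(2.05936) / 6 = 0.7224 / 6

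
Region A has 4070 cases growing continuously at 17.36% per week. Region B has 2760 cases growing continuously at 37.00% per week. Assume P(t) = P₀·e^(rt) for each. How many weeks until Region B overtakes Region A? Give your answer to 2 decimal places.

4070·e^(0.1736t) = 2760·e^(0.37t)
4070/2760 = e^((0.37 − 0.1736)t) → ln(1.47464) = 0.1964·t
t = 0.38841 / 0.1964

t ≈ 1.98 weeks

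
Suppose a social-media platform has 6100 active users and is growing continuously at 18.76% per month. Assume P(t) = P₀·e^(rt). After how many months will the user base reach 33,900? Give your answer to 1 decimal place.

33900 = 6100 · e^(0.1876·t)
t = ln(33900/6100) / 0.1876 = ln(5.55738) / 0.1876 = 1.71513 / 0.1876

t ≈ 9.1 months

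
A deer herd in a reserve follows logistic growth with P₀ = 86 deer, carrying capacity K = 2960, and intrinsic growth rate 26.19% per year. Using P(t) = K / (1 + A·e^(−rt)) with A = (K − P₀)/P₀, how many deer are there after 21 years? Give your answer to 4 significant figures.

A = (2960 − 86)/86 = 33.4186
P(21) = 2960 / (1 + 33.4186·e^(−0.2619·21)) = 2960 / (1 + 33.4186·0.004087)
= 2960 / 1.13659 ≈ 2604.29

≈ 2,604 deer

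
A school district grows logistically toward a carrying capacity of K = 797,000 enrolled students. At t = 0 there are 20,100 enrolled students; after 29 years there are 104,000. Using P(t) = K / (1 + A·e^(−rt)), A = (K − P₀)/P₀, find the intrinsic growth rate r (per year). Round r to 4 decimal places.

r ≈ 0.0606 per year

A = (797000 − 20100)/20100 = 38.65174
104000 = 797000/(1 + 38.65174·e^(−r·29)) → e^(−29r) = (7.66346 − 1)/38.65174 = 0.172397
r = −ln(0.172397)/29 = 1.75795/29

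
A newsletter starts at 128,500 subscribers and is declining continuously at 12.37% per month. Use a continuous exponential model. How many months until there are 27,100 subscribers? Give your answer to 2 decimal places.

27100 = 128500 · e^(-0.1237·t)
t = ln(27100/128500) / -0.1237 = ln(0.21089) / -0.1237 = -1.5564 / -0.1237

t ≈ 12.58 months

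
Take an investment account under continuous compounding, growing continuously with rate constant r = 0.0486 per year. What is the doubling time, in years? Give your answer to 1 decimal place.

doubling time ≈ 14.3 years

doubling time = ln(2) / |r| = 0.69315 / 0.0486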